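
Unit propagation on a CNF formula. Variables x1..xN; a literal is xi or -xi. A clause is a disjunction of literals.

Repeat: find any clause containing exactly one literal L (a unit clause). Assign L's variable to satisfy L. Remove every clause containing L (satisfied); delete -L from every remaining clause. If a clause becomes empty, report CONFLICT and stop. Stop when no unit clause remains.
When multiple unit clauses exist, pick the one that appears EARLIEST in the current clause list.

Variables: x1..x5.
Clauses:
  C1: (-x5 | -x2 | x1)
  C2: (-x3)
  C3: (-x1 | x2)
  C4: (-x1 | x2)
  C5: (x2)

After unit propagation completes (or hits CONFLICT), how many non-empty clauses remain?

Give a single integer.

unit clause [-3] forces x3=F; simplify:
  satisfied 1 clause(s); 4 remain; assigned so far: [3]
unit clause [2] forces x2=T; simplify:
  drop -2 from [-5, -2, 1] -> [-5, 1]
  satisfied 3 clause(s); 1 remain; assigned so far: [2, 3]

Answer: 1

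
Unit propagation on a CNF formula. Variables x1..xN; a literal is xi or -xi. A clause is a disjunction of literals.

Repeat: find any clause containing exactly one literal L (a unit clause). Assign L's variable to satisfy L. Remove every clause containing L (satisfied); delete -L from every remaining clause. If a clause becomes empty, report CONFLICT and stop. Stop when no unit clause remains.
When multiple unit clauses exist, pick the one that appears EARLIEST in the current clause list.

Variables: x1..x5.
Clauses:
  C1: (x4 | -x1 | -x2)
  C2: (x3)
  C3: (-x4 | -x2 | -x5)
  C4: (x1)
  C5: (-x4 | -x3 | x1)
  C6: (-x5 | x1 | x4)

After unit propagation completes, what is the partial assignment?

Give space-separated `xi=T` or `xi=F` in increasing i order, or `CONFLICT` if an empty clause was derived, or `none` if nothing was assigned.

Answer: x1=T x3=T

Derivation:
unit clause [3] forces x3=T; simplify:
  drop -3 from [-4, -3, 1] -> [-4, 1]
  satisfied 1 clause(s); 5 remain; assigned so far: [3]
unit clause [1] forces x1=T; simplify:
  drop -1 from [4, -1, -2] -> [4, -2]
  satisfied 3 clause(s); 2 remain; assigned so far: [1, 3]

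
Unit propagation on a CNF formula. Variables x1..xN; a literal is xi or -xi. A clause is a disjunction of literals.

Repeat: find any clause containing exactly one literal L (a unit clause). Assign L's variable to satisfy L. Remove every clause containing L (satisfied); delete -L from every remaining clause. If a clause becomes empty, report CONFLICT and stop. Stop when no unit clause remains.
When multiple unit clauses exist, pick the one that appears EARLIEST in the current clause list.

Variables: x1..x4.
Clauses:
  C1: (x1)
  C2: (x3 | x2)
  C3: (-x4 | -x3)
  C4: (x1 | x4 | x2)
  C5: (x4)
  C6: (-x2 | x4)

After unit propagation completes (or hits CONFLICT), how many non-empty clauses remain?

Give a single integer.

Answer: 0

Derivation:
unit clause [1] forces x1=T; simplify:
  satisfied 2 clause(s); 4 remain; assigned so far: [1]
unit clause [4] forces x4=T; simplify:
  drop -4 from [-4, -3] -> [-3]
  satisfied 2 clause(s); 2 remain; assigned so far: [1, 4]
unit clause [-3] forces x3=F; simplify:
  drop 3 from [3, 2] -> [2]
  satisfied 1 clause(s); 1 remain; assigned so far: [1, 3, 4]
unit clause [2] forces x2=T; simplify:
  satisfied 1 clause(s); 0 remain; assigned so far: [1, 2, 3, 4]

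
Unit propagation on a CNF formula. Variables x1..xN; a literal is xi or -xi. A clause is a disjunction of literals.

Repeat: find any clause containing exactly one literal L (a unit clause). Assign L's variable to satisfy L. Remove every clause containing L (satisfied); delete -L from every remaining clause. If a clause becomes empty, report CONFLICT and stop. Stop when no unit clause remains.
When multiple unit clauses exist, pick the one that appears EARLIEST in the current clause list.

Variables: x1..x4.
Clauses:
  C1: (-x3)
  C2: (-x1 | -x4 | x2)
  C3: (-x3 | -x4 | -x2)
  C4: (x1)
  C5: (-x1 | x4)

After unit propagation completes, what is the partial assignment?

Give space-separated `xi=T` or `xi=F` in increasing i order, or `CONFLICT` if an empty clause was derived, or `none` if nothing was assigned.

unit clause [-3] forces x3=F; simplify:
  satisfied 2 clause(s); 3 remain; assigned so far: [3]
unit clause [1] forces x1=T; simplify:
  drop -1 from [-1, -4, 2] -> [-4, 2]
  drop -1 from [-1, 4] -> [4]
  satisfied 1 clause(s); 2 remain; assigned so far: [1, 3]
unit clause [4] forces x4=T; simplify:
  drop -4 from [-4, 2] -> [2]
  satisfied 1 clause(s); 1 remain; assigned so far: [1, 3, 4]
unit clause [2] forces x2=T; simplify:
  satisfied 1 clause(s); 0 remain; assigned so far: [1, 2, 3, 4]

Answer: x1=T x2=T x3=F x4=T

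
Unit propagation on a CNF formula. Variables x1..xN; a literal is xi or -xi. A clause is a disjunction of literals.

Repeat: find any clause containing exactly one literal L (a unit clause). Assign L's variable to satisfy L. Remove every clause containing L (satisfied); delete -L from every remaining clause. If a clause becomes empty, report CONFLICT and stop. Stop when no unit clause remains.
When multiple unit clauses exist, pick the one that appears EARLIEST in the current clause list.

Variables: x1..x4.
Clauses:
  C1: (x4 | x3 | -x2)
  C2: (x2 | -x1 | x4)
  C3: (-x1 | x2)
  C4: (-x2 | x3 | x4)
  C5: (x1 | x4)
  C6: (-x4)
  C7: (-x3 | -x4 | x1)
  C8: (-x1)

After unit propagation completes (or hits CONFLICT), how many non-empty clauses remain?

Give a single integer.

Answer: 4

Derivation:
unit clause [-4] forces x4=F; simplify:
  drop 4 from [4, 3, -2] -> [3, -2]
  drop 4 from [2, -1, 4] -> [2, -1]
  drop 4 from [-2, 3, 4] -> [-2, 3]
  drop 4 from [1, 4] -> [1]
  satisfied 2 clause(s); 6 remain; assigned so far: [4]
unit clause [1] forces x1=T; simplify:
  drop -1 from [2, -1] -> [2]
  drop -1 from [-1, 2] -> [2]
  drop -1 from [-1] -> [] (empty!)
  satisfied 1 clause(s); 5 remain; assigned so far: [1, 4]
CONFLICT (empty clause)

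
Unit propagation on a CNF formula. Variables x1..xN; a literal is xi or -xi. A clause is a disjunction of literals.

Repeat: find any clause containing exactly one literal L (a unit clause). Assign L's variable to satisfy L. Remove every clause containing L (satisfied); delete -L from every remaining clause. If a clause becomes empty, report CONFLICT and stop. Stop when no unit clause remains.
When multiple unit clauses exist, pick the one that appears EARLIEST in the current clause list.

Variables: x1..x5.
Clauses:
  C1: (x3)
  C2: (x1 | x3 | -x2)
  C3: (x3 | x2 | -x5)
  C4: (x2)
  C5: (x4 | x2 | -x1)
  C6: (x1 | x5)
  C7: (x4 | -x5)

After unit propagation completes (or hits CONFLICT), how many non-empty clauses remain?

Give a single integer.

unit clause [3] forces x3=T; simplify:
  satisfied 3 clause(s); 4 remain; assigned so far: [3]
unit clause [2] forces x2=T; simplify:
  satisfied 2 clause(s); 2 remain; assigned so far: [2, 3]

Answer: 2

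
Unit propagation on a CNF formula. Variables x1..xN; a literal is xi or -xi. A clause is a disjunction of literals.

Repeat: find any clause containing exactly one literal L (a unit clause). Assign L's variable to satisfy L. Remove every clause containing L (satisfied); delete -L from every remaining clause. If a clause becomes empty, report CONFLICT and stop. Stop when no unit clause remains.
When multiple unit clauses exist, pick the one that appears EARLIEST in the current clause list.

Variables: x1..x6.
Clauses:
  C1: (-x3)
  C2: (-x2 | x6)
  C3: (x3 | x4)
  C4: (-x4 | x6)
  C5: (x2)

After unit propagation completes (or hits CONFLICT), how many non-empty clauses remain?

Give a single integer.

unit clause [-3] forces x3=F; simplify:
  drop 3 from [3, 4] -> [4]
  satisfied 1 clause(s); 4 remain; assigned so far: [3]
unit clause [4] forces x4=T; simplify:
  drop -4 from [-4, 6] -> [6]
  satisfied 1 clause(s); 3 remain; assigned so far: [3, 4]
unit clause [6] forces x6=T; simplify:
  satisfied 2 clause(s); 1 remain; assigned so far: [3, 4, 6]
unit clause [2] forces x2=T; simplify:
  satisfied 1 clause(s); 0 remain; assigned so far: [2, 3, 4, 6]

Answer: 0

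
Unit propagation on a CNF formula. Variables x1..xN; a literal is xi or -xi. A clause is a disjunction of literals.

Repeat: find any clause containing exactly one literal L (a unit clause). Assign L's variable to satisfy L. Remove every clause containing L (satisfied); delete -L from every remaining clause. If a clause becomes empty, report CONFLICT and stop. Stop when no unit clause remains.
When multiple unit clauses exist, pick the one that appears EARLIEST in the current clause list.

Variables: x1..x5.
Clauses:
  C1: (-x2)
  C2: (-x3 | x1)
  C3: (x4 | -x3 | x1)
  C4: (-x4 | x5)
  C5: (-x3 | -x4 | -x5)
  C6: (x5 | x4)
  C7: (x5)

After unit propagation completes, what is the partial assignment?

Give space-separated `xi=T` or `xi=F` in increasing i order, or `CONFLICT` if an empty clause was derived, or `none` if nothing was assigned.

Answer: x2=F x5=T

Derivation:
unit clause [-2] forces x2=F; simplify:
  satisfied 1 clause(s); 6 remain; assigned so far: [2]
unit clause [5] forces x5=T; simplify:
  drop -5 from [-3, -4, -5] -> [-3, -4]
  satisfied 3 clause(s); 3 remain; assigned so far: [2, 5]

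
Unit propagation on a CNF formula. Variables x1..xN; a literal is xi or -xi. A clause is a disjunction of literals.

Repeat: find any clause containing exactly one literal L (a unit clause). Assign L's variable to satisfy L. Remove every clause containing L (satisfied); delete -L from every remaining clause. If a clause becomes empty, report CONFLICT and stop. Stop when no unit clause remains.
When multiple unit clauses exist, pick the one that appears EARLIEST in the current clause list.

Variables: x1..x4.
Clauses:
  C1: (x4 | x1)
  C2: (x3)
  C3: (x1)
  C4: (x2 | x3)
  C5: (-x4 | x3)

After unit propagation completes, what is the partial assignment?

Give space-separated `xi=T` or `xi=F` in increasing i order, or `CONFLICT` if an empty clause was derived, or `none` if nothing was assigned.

unit clause [3] forces x3=T; simplify:
  satisfied 3 clause(s); 2 remain; assigned so far: [3]
unit clause [1] forces x1=T; simplify:
  satisfied 2 clause(s); 0 remain; assigned so far: [1, 3]

Answer: x1=T x3=T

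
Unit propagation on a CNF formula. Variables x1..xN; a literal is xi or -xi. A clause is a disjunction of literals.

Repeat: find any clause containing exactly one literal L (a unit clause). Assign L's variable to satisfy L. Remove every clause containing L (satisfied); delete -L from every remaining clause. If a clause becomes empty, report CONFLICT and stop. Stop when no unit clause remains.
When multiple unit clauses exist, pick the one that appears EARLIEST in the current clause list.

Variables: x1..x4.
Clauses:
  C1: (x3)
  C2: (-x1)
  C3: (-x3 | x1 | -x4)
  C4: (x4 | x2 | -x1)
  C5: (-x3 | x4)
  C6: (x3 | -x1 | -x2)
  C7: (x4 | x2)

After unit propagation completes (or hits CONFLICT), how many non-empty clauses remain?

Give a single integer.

Answer: 1

Derivation:
unit clause [3] forces x3=T; simplify:
  drop -3 from [-3, 1, -4] -> [1, -4]
  drop -3 from [-3, 4] -> [4]
  satisfied 2 clause(s); 5 remain; assigned so far: [3]
unit clause [-1] forces x1=F; simplify:
  drop 1 from [1, -4] -> [-4]
  satisfied 2 clause(s); 3 remain; assigned so far: [1, 3]
unit clause [-4] forces x4=F; simplify:
  drop 4 from [4] -> [] (empty!)
  drop 4 from [4, 2] -> [2]
  satisfied 1 clause(s); 2 remain; assigned so far: [1, 3, 4]
CONFLICT (empty clause)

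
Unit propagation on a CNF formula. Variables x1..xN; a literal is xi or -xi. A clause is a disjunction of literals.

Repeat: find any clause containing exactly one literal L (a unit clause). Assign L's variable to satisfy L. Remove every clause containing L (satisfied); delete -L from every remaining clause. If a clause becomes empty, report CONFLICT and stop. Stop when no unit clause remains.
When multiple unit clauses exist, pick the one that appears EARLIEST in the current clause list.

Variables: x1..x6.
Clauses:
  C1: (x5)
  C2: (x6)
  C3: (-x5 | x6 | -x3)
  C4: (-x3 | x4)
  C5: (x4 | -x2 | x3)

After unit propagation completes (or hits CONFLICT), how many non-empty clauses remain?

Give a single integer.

Answer: 2

Derivation:
unit clause [5] forces x5=T; simplify:
  drop -5 from [-5, 6, -3] -> [6, -3]
  satisfied 1 clause(s); 4 remain; assigned so far: [5]
unit clause [6] forces x6=T; simplify:
  satisfied 2 clause(s); 2 remain; assigned so far: [5, 6]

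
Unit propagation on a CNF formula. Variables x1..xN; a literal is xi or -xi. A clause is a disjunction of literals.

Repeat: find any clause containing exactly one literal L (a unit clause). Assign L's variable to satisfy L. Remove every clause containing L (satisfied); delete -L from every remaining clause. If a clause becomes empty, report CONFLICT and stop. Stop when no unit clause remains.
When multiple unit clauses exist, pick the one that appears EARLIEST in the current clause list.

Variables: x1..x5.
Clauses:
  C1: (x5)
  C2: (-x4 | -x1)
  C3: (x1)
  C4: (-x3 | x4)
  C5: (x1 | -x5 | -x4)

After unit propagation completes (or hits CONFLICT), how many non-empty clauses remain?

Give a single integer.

Answer: 0

Derivation:
unit clause [5] forces x5=T; simplify:
  drop -5 from [1, -5, -4] -> [1, -4]
  satisfied 1 clause(s); 4 remain; assigned so far: [5]
unit clause [1] forces x1=T; simplify:
  drop -1 from [-4, -1] -> [-4]
  satisfied 2 clause(s); 2 remain; assigned so far: [1, 5]
unit clause [-4] forces x4=F; simplify:
  drop 4 from [-3, 4] -> [-3]
  satisfied 1 clause(s); 1 remain; assigned so far: [1, 4, 5]
unit clause [-3] forces x3=F; simplify:
  satisfied 1 clause(s); 0 remain; assigned so far: [1, 3, 4, 5]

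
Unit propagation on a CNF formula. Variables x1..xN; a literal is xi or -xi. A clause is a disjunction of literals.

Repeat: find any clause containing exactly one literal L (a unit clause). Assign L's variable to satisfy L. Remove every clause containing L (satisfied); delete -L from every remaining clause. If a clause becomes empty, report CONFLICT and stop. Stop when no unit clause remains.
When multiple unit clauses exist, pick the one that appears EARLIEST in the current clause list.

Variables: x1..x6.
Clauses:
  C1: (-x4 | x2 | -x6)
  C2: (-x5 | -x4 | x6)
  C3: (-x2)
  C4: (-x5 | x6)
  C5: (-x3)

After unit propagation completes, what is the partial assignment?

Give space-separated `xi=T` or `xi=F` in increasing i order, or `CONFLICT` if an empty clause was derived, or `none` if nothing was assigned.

unit clause [-2] forces x2=F; simplify:
  drop 2 from [-4, 2, -6] -> [-4, -6]
  satisfied 1 clause(s); 4 remain; assigned so far: [2]
unit clause [-3] forces x3=F; simplify:
  satisfied 1 clause(s); 3 remain; assigned so far: [2, 3]

Answer: x2=F x3=F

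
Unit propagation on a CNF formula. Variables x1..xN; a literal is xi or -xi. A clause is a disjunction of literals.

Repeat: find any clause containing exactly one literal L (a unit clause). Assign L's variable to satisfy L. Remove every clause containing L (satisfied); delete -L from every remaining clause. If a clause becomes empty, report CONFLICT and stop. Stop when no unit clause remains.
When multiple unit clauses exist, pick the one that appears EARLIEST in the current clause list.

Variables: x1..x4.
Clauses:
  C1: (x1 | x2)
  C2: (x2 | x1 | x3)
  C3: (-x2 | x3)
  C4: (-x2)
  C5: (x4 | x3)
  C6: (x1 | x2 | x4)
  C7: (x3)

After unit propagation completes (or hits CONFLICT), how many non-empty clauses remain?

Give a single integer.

unit clause [-2] forces x2=F; simplify:
  drop 2 from [1, 2] -> [1]
  drop 2 from [2, 1, 3] -> [1, 3]
  drop 2 from [1, 2, 4] -> [1, 4]
  satisfied 2 clause(s); 5 remain; assigned so far: [2]
unit clause [1] forces x1=T; simplify:
  satisfied 3 clause(s); 2 remain; assigned so far: [1, 2]
unit clause [3] forces x3=T; simplify:
  satisfied 2 clause(s); 0 remain; assigned so far: [1, 2, 3]

Answer: 0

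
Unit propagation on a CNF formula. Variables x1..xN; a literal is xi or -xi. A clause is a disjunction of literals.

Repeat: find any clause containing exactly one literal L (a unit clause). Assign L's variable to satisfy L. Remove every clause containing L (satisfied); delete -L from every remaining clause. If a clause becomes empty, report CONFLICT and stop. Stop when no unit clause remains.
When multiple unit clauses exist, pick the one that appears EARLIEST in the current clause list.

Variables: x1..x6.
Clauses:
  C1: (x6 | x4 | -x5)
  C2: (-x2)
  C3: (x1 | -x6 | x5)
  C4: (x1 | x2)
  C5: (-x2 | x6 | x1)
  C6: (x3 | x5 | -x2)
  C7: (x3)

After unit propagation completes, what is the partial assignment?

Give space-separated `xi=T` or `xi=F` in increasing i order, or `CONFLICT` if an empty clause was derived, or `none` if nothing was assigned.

unit clause [-2] forces x2=F; simplify:
  drop 2 from [1, 2] -> [1]
  satisfied 3 clause(s); 4 remain; assigned so far: [2]
unit clause [1] forces x1=T; simplify:
  satisfied 2 clause(s); 2 remain; assigned so far: [1, 2]
unit clause [3] forces x3=T; simplify:
  satisfied 1 clause(s); 1 remain; assigned so far: [1, 2, 3]

Answer: x1=T x2=F x3=T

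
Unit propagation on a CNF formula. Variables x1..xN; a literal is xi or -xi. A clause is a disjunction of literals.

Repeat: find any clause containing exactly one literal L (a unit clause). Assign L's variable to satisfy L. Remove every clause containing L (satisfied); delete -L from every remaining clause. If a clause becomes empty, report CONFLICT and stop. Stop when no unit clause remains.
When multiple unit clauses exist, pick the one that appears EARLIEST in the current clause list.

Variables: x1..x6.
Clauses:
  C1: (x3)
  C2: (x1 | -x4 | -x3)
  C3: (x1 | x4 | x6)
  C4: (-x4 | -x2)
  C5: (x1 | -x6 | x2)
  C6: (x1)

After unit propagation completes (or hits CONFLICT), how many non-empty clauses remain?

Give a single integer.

unit clause [3] forces x3=T; simplify:
  drop -3 from [1, -4, -3] -> [1, -4]
  satisfied 1 clause(s); 5 remain; assigned so far: [3]
unit clause [1] forces x1=T; simplify:
  satisfied 4 clause(s); 1 remain; assigned so far: [1, 3]

Answer: 1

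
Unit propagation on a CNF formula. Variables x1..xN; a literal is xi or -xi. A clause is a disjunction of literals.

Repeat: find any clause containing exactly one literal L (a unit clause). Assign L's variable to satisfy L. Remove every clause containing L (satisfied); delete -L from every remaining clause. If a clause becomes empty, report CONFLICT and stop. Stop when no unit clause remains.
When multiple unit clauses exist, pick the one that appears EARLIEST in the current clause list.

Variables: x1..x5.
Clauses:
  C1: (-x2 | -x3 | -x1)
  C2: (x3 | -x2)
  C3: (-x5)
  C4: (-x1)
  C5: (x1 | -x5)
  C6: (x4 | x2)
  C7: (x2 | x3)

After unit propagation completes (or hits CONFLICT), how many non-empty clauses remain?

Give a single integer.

Answer: 3

Derivation:
unit clause [-5] forces x5=F; simplify:
  satisfied 2 clause(s); 5 remain; assigned so far: [5]
unit clause [-1] forces x1=F; simplify:
  satisfied 2 clause(s); 3 remain; assigned so far: [1, 5]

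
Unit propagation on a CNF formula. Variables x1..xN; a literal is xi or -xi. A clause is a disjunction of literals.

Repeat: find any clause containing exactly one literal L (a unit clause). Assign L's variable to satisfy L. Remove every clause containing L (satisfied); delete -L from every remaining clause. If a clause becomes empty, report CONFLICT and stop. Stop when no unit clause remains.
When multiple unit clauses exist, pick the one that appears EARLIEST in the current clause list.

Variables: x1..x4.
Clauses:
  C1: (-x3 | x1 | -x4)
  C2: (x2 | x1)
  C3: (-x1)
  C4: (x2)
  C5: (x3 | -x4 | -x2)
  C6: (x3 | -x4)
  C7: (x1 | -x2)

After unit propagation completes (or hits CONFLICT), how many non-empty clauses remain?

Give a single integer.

unit clause [-1] forces x1=F; simplify:
  drop 1 from [-3, 1, -4] -> [-3, -4]
  drop 1 from [2, 1] -> [2]
  drop 1 from [1, -2] -> [-2]
  satisfied 1 clause(s); 6 remain; assigned so far: [1]
unit clause [2] forces x2=T; simplify:
  drop -2 from [3, -4, -2] -> [3, -4]
  drop -2 from [-2] -> [] (empty!)
  satisfied 2 clause(s); 4 remain; assigned so far: [1, 2]
CONFLICT (empty clause)

Answer: 3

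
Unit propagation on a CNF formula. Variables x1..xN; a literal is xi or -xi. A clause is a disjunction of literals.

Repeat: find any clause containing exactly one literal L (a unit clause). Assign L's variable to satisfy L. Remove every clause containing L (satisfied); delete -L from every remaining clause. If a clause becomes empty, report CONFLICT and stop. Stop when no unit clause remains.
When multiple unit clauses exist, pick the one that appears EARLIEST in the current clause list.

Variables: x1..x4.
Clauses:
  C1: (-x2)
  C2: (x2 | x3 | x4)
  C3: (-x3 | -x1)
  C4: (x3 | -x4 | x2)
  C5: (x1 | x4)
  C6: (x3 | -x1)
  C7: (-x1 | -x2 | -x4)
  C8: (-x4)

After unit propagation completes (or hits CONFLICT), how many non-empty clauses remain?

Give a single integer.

Answer: 0

Derivation:
unit clause [-2] forces x2=F; simplify:
  drop 2 from [2, 3, 4] -> [3, 4]
  drop 2 from [3, -4, 2] -> [3, -4]
  satisfied 2 clause(s); 6 remain; assigned so far: [2]
unit clause [-4] forces x4=F; simplify:
  drop 4 from [3, 4] -> [3]
  drop 4 from [1, 4] -> [1]
  satisfied 2 clause(s); 4 remain; assigned so far: [2, 4]
unit clause [3] forces x3=T; simplify:
  drop -3 from [-3, -1] -> [-1]
  satisfied 2 clause(s); 2 remain; assigned so far: [2, 3, 4]
unit clause [-1] forces x1=F; simplify:
  drop 1 from [1] -> [] (empty!)
  satisfied 1 clause(s); 1 remain; assigned so far: [1, 2, 3, 4]
CONFLICT (empty clause)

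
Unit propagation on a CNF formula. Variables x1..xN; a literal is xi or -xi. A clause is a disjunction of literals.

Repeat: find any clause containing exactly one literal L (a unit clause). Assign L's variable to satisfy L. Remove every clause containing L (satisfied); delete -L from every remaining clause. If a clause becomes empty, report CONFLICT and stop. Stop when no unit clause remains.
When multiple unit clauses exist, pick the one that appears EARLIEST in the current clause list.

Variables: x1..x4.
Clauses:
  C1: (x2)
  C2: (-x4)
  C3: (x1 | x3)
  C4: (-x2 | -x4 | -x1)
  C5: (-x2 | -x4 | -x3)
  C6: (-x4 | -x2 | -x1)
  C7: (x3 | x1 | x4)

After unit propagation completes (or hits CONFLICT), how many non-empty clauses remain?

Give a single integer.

Answer: 2

Derivation:
unit clause [2] forces x2=T; simplify:
  drop -2 from [-2, -4, -1] -> [-4, -1]
  drop -2 from [-2, -4, -3] -> [-4, -3]
  drop -2 from [-4, -2, -1] -> [-4, -1]
  satisfied 1 clause(s); 6 remain; assigned so far: [2]
unit clause [-4] forces x4=F; simplify:
  drop 4 from [3, 1, 4] -> [3, 1]
  satisfied 4 clause(s); 2 remain; assigned so far: [2, 4]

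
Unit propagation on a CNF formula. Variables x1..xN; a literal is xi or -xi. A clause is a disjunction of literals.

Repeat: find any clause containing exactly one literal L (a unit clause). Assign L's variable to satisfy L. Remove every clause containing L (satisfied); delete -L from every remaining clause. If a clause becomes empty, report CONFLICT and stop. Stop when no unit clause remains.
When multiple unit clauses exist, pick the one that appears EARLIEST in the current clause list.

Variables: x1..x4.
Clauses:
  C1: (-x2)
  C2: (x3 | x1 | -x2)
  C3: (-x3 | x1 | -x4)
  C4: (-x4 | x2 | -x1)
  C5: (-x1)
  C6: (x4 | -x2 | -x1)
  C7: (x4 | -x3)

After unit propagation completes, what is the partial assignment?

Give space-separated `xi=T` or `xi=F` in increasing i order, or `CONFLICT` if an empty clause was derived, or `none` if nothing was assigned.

Answer: x1=F x2=F

Derivation:
unit clause [-2] forces x2=F; simplify:
  drop 2 from [-4, 2, -1] -> [-4, -1]
  satisfied 3 clause(s); 4 remain; assigned so far: [2]
unit clause [-1] forces x1=F; simplify:
  drop 1 from [-3, 1, -4] -> [-3, -4]
  satisfied 2 clause(s); 2 remain; assigned so far: [1, 2]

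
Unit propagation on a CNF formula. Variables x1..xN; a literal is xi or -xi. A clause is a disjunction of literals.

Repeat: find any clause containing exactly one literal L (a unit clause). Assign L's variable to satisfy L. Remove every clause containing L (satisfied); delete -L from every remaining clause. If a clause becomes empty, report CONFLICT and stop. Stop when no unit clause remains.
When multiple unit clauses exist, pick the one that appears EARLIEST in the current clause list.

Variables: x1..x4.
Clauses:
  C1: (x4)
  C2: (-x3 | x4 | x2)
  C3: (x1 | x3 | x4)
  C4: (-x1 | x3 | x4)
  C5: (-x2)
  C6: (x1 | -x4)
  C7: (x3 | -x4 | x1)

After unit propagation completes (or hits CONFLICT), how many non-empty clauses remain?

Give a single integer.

unit clause [4] forces x4=T; simplify:
  drop -4 from [1, -4] -> [1]
  drop -4 from [3, -4, 1] -> [3, 1]
  satisfied 4 clause(s); 3 remain; assigned so far: [4]
unit clause [-2] forces x2=F; simplify:
  satisfied 1 clause(s); 2 remain; assigned so far: [2, 4]
unit clause [1] forces x1=T; simplify:
  satisfied 2 clause(s); 0 remain; assigned so far: [1, 2, 4]

Answer: 0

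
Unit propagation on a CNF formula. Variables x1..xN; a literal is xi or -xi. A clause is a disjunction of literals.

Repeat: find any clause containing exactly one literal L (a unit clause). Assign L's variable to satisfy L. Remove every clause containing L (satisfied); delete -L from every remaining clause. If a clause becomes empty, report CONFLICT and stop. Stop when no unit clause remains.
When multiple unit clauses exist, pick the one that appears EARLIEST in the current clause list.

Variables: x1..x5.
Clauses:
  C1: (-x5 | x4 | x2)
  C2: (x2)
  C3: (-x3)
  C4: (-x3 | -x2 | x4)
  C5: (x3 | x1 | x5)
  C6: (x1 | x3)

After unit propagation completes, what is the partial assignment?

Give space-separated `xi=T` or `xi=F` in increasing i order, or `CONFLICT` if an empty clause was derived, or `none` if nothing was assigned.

Answer: x1=T x2=T x3=F

Derivation:
unit clause [2] forces x2=T; simplify:
  drop -2 from [-3, -2, 4] -> [-3, 4]
  satisfied 2 clause(s); 4 remain; assigned so far: [2]
unit clause [-3] forces x3=F; simplify:
  drop 3 from [3, 1, 5] -> [1, 5]
  drop 3 from [1, 3] -> [1]
  satisfied 2 clause(s); 2 remain; assigned so far: [2, 3]
unit clause [1] forces x1=T; simplify:
  satisfied 2 clause(s); 0 remain; assigned so far: [1, 2, 3]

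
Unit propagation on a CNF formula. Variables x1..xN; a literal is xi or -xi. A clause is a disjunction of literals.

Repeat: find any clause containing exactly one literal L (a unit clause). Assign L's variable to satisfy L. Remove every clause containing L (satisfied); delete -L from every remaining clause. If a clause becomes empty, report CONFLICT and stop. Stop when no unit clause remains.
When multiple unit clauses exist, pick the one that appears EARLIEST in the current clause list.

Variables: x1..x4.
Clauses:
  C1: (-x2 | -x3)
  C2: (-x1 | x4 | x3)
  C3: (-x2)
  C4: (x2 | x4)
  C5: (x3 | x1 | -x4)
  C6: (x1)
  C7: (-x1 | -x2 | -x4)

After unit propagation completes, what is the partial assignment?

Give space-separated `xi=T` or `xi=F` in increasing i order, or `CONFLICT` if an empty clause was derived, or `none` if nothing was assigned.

unit clause [-2] forces x2=F; simplify:
  drop 2 from [2, 4] -> [4]
  satisfied 3 clause(s); 4 remain; assigned so far: [2]
unit clause [4] forces x4=T; simplify:
  drop -4 from [3, 1, -4] -> [3, 1]
  satisfied 2 clause(s); 2 remain; assigned so far: [2, 4]
unit clause [1] forces x1=T; simplify:
  satisfied 2 clause(s); 0 remain; assigned so far: [1, 2, 4]

Answer: x1=T x2=F x4=T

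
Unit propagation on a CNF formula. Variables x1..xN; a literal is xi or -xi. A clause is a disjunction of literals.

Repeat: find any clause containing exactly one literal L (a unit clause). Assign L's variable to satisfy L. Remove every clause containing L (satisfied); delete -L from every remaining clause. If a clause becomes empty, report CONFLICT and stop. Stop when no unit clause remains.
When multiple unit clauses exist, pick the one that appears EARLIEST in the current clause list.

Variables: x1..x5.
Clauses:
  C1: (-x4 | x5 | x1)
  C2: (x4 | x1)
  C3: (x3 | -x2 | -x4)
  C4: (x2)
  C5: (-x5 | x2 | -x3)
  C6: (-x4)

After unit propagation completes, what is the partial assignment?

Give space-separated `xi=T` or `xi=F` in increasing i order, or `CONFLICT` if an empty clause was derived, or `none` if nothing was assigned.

unit clause [2] forces x2=T; simplify:
  drop -2 from [3, -2, -4] -> [3, -4]
  satisfied 2 clause(s); 4 remain; assigned so far: [2]
unit clause [-4] forces x4=F; simplify:
  drop 4 from [4, 1] -> [1]
  satisfied 3 clause(s); 1 remain; assigned so far: [2, 4]
unit clause [1] forces x1=T; simplify:
  satisfied 1 clause(s); 0 remain; assigned so far: [1, 2, 4]

Answer: x1=T x2=T x4=F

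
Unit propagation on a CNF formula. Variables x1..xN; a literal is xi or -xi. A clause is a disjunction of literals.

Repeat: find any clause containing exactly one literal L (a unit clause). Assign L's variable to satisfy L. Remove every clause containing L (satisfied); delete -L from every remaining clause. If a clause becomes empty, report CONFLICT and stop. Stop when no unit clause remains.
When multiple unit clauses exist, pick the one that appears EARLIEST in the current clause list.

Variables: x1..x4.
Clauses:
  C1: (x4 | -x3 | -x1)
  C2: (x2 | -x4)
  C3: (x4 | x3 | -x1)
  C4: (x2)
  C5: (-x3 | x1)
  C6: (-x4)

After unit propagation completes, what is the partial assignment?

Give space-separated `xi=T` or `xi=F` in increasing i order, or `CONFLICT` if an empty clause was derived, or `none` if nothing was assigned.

unit clause [2] forces x2=T; simplify:
  satisfied 2 clause(s); 4 remain; assigned so far: [2]
unit clause [-4] forces x4=F; simplify:
  drop 4 from [4, -3, -1] -> [-3, -1]
  drop 4 from [4, 3, -1] -> [3, -1]
  satisfied 1 clause(s); 3 remain; assigned so far: [2, 4]

Answer: x2=T x4=F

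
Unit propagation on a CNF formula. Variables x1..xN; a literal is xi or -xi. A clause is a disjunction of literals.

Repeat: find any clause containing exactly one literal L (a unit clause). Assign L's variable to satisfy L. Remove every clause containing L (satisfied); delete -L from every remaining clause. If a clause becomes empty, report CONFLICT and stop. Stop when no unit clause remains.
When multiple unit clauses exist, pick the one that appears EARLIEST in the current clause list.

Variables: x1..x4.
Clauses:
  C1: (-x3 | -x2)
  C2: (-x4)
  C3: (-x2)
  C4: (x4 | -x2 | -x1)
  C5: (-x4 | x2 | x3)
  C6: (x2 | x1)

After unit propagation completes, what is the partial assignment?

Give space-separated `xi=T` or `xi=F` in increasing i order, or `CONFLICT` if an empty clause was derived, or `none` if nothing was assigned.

Answer: x1=T x2=F x4=F

Derivation:
unit clause [-4] forces x4=F; simplify:
  drop 4 from [4, -2, -1] -> [-2, -1]
  satisfied 2 clause(s); 4 remain; assigned so far: [4]
unit clause [-2] forces x2=F; simplify:
  drop 2 from [2, 1] -> [1]
  satisfied 3 clause(s); 1 remain; assigned so far: [2, 4]
unit clause [1] forces x1=T; simplify:
  satisfied 1 clause(s); 0 remain; assigned so far: [1, 2, 4]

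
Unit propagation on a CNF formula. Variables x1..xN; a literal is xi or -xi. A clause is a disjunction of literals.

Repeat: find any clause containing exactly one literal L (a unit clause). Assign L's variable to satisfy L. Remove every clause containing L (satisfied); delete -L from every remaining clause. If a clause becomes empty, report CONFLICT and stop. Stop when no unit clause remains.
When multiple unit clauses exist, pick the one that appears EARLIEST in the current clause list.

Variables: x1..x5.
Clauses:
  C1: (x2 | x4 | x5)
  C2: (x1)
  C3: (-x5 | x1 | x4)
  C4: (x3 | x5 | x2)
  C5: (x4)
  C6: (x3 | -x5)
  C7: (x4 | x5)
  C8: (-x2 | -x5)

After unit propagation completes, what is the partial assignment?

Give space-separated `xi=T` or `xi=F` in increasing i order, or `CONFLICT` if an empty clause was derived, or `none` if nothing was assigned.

unit clause [1] forces x1=T; simplify:
  satisfied 2 clause(s); 6 remain; assigned so far: [1]
unit clause [4] forces x4=T; simplify:
  satisfied 3 clause(s); 3 remain; assigned so far: [1, 4]

Answer: x1=T x4=T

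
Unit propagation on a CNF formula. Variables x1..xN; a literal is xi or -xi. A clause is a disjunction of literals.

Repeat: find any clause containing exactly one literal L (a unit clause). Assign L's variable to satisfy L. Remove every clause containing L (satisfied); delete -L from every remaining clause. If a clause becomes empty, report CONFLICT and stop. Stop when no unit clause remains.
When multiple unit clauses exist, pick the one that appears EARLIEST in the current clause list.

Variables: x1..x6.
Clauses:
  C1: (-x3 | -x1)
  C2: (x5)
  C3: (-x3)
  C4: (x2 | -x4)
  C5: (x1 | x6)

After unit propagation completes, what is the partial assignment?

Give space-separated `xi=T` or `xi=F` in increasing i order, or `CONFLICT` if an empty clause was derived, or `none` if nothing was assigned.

Answer: x3=F x5=T

Derivation:
unit clause [5] forces x5=T; simplify:
  satisfied 1 clause(s); 4 remain; assigned so far: [5]
unit clause [-3] forces x3=F; simplify:
  satisfied 2 clause(s); 2 remain; assigned so far: [3, 5]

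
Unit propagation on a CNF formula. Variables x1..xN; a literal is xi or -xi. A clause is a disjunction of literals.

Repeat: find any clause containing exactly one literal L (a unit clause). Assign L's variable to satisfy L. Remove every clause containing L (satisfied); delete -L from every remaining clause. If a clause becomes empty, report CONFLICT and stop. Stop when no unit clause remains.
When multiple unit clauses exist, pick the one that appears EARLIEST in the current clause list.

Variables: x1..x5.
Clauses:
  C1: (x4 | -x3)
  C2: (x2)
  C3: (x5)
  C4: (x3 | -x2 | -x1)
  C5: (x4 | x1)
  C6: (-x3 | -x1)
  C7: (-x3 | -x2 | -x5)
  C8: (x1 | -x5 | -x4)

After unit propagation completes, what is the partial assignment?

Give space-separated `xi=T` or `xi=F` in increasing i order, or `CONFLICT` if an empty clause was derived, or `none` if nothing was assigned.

Answer: CONFLICT

Derivation:
unit clause [2] forces x2=T; simplify:
  drop -2 from [3, -2, -1] -> [3, -1]
  drop -2 from [-3, -2, -5] -> [-3, -5]
  satisfied 1 clause(s); 7 remain; assigned so far: [2]
unit clause [5] forces x5=T; simplify:
  drop -5 from [-3, -5] -> [-3]
  drop -5 from [1, -5, -4] -> [1, -4]
  satisfied 1 clause(s); 6 remain; assigned so far: [2, 5]
unit clause [-3] forces x3=F; simplify:
  drop 3 from [3, -1] -> [-1]
  satisfied 3 clause(s); 3 remain; assigned so far: [2, 3, 5]
unit clause [-1] forces x1=F; simplify:
  drop 1 from [4, 1] -> [4]
  drop 1 from [1, -4] -> [-4]
  satisfied 1 clause(s); 2 remain; assigned so far: [1, 2, 3, 5]
unit clause [4] forces x4=T; simplify:
  drop -4 from [-4] -> [] (empty!)
  satisfied 1 clause(s); 1 remain; assigned so far: [1, 2, 3, 4, 5]
CONFLICT (empty clause)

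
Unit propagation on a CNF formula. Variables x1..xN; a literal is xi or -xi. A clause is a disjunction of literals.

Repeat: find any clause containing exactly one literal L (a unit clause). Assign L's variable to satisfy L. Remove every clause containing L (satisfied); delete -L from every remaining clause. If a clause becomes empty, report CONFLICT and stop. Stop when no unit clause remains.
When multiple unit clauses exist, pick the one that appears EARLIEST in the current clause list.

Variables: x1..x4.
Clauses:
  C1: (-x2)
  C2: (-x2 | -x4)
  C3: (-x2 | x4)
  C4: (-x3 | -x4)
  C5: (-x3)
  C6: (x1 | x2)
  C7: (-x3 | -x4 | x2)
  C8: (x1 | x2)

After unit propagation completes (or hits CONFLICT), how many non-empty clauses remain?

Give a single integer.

unit clause [-2] forces x2=F; simplify:
  drop 2 from [1, 2] -> [1]
  drop 2 from [-3, -4, 2] -> [-3, -4]
  drop 2 from [1, 2] -> [1]
  satisfied 3 clause(s); 5 remain; assigned so far: [2]
unit clause [-3] forces x3=F; simplify:
  satisfied 3 clause(s); 2 remain; assigned so far: [2, 3]
unit clause [1] forces x1=T; simplify:
  satisfied 2 clause(s); 0 remain; assigned so far: [1, 2, 3]

Answer: 0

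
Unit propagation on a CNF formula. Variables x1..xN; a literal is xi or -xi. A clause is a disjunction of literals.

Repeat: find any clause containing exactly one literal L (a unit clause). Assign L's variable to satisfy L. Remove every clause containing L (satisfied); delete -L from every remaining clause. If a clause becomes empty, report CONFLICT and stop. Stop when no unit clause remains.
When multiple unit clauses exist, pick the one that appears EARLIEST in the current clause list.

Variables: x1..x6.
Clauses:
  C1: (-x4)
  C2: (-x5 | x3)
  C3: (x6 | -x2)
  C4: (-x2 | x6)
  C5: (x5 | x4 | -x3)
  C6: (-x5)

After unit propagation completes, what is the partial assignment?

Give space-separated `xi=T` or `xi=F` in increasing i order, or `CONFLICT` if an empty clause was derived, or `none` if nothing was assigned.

Answer: x3=F x4=F x5=F

Derivation:
unit clause [-4] forces x4=F; simplify:
  drop 4 from [5, 4, -3] -> [5, -3]
  satisfied 1 clause(s); 5 remain; assigned so far: [4]
unit clause [-5] forces x5=F; simplify:
  drop 5 from [5, -3] -> [-3]
  satisfied 2 clause(s); 3 remain; assigned so far: [4, 5]
unit clause [-3] forces x3=F; simplify:
  satisfied 1 clause(s); 2 remain; assigned so far: [3, 4, 5]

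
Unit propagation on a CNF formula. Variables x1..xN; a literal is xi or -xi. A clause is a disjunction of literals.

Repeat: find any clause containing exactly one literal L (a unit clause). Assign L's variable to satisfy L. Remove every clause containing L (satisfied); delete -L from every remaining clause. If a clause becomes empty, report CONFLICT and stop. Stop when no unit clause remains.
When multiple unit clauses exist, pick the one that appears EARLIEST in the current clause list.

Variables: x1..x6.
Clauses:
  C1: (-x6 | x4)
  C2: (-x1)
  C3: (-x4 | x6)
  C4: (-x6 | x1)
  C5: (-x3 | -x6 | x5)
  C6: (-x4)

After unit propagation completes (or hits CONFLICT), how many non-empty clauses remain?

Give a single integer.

unit clause [-1] forces x1=F; simplify:
  drop 1 from [-6, 1] -> [-6]
  satisfied 1 clause(s); 5 remain; assigned so far: [1]
unit clause [-6] forces x6=F; simplify:
  drop 6 from [-4, 6] -> [-4]
  satisfied 3 clause(s); 2 remain; assigned so far: [1, 6]
unit clause [-4] forces x4=F; simplify:
  satisfied 2 clause(s); 0 remain; assigned so far: [1, 4, 6]

Answer: 0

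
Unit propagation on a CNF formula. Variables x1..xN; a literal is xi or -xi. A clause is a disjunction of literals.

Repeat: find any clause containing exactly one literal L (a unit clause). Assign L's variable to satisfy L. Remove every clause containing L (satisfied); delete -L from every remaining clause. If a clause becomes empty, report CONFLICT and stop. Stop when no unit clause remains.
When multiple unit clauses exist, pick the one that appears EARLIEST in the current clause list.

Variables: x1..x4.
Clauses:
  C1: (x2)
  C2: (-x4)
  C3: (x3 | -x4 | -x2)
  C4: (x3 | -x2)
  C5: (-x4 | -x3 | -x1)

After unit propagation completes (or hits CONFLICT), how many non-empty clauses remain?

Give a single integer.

unit clause [2] forces x2=T; simplify:
  drop -2 from [3, -4, -2] -> [3, -4]
  drop -2 from [3, -2] -> [3]
  satisfied 1 clause(s); 4 remain; assigned so far: [2]
unit clause [-4] forces x4=F; simplify:
  satisfied 3 clause(s); 1 remain; assigned so far: [2, 4]
unit clause [3] forces x3=T; simplify:
  satisfied 1 clause(s); 0 remain; assigned so far: [2, 3, 4]

Answer: 0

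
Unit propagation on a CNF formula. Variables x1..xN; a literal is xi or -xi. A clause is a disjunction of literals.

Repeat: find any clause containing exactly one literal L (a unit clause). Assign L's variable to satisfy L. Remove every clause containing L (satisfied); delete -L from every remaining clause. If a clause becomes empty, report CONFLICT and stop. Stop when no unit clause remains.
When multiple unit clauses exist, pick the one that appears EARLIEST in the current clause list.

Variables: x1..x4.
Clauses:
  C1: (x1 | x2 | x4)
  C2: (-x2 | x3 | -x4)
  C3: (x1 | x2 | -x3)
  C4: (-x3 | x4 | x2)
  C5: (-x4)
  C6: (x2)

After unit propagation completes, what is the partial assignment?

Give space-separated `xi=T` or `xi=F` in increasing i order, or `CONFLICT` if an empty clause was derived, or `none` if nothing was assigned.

unit clause [-4] forces x4=F; simplify:
  drop 4 from [1, 2, 4] -> [1, 2]
  drop 4 from [-3, 4, 2] -> [-3, 2]
  satisfied 2 clause(s); 4 remain; assigned so far: [4]
unit clause [2] forces x2=T; simplify:
  satisfied 4 clause(s); 0 remain; assigned so far: [2, 4]

Answer: x2=T x4=F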